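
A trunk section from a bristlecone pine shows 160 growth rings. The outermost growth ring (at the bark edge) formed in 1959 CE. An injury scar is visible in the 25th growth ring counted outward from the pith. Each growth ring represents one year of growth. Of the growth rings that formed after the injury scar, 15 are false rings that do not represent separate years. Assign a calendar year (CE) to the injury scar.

1839 CE

160 − 25 = 135 growth rings lie beyond the injury scar toward the bark edge.
135 − 15 false = 120 true growth rings after the injury scar.
The growth ring at the bark edge is 1959 CE, so the injury scar dates to 1959 − 120 = 1839 CE.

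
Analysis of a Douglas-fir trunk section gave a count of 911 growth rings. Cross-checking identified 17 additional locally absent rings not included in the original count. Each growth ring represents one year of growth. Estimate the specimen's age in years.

928 years

Correcting the raw count gives 911 + 17 = 928 true growth rings.
One growth ring per year makes the duration 928 years.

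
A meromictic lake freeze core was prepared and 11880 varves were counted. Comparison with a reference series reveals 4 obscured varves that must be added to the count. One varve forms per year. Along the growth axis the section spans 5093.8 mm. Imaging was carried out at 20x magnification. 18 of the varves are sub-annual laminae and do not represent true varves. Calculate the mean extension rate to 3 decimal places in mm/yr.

0.429 mm/yr

Correcting the raw count gives 11880 − 18 + 4 = 11866 true varves.
Mean rate = 5093.8 mm / 11866 years ≈ 0.429 mm/yr.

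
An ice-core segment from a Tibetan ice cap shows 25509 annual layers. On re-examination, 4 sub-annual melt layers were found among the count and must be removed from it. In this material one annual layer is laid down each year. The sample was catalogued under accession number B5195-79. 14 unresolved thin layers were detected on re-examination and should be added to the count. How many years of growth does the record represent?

Adjusted count: 25509 − 4 + 14 = 25519 annual layers.
At one annual layer per year, that is 25519 years.

25519 yr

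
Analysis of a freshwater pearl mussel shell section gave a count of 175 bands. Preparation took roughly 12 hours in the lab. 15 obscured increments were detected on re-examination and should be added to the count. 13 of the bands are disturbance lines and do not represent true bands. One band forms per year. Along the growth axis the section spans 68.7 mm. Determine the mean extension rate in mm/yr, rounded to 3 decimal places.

After corrections the count is 175 − 13 + 15 = 177 bands.
Mean rate = 68.7 mm / 177 years ≈ 0.388 mm/yr.

0.388 mm/yr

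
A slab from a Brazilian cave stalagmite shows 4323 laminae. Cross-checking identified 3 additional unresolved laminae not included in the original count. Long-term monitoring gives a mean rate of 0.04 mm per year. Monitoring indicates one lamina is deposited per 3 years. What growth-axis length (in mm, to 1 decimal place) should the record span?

Adjusted count: 4323 + 3 = 4326 laminae.
At 3 years per lamina, 4326 × 3 = 12978 years.
Predicted length = 0.04 mm/year × 12978 years = 519.1 mm.

519.1 mm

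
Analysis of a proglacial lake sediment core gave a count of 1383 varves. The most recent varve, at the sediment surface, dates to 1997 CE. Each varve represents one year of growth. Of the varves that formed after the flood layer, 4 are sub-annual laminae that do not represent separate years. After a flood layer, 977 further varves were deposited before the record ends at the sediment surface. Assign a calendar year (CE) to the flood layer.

1024 CE

There are 977 varves younger than the flood layer.
Removing the 4 false varves leaves 977 − 4 = 973 true varves beyond the flood layer.
1997 − 973 = 1024 CE.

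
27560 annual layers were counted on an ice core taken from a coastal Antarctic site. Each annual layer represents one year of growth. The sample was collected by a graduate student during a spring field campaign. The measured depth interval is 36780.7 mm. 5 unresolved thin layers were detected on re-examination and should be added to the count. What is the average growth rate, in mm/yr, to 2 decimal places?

Adjusted count: 27560 + 5 = 27565 annual layers.
36780.7 mm over 27565 years gives 36780.7 / 27565 ≈ 1.33 mm/yr.

1.33 mm/yr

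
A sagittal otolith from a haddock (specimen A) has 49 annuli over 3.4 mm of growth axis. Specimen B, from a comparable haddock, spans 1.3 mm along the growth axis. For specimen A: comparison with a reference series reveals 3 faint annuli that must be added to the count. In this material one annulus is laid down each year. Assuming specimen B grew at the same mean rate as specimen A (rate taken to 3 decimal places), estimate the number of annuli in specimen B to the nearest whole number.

20 annuli

Specimen A: adjusted count: 49 + 3 = 52 annuli.
A: Mean rate = 3.4 mm / 52 years ≈ 0.065 mm/year.
Specimen B: 1.3 mm / 0.065 mm per year = 20.00 years ≈ 20 annuli.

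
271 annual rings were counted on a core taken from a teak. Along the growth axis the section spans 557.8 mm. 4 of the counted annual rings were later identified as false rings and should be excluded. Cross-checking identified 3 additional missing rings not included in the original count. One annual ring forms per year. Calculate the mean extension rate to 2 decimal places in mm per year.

After corrections the count is 271 − 4 + 3 = 270 annual rings.
Mean rate = 557.8 mm / 270 years ≈ 2.07 mm per year.

2.07 mm per year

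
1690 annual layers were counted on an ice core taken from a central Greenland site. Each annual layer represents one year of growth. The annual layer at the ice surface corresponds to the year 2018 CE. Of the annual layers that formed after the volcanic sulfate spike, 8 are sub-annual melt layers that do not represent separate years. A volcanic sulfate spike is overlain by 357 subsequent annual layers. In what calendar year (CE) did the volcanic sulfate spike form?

There are 357 annual layers younger than the volcanic sulfate spike.
Excluding 8 false annual layers: 357 − 8 = 349.
2018 − 349 = 1669 CE.

1669 CE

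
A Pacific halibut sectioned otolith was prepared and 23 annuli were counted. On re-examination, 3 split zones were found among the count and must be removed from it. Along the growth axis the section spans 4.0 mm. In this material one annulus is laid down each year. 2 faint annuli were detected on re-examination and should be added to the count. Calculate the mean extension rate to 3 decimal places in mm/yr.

0.182 mm/yr

Adjusted count: 23 − 3 + 2 = 22 annuli.
4.0 mm over 22 years gives 4.0 / 22 ≈ 0.182 mm/yr.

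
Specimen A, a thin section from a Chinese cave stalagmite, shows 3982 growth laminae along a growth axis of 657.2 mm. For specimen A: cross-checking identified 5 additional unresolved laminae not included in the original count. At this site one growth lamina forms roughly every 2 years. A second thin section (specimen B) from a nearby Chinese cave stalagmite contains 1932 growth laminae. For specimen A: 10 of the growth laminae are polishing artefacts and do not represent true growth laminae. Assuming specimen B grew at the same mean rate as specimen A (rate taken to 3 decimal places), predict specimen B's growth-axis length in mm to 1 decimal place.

Specimen A: adjusted count: 3982 − 10 + 5 = 3977 growth laminae.
Specimen A: at 2 years per growth lamina, 3977 × 2 = 7954 years.
A: Extension rate ≈ 657.2 / 7954 = 0.083 mm/yr.
Specimen B: 1932 growth laminae at 2 years each span 1932 × 2 = 3864 years. Length of B = 0.083 × 3864 = 320.7 mm.

320.7 mm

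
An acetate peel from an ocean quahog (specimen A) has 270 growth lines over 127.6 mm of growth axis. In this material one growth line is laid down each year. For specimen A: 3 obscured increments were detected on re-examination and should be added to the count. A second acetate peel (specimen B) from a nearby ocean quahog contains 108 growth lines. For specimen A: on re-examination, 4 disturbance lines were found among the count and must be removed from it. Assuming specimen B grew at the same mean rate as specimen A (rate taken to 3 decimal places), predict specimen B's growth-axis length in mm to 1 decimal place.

Specimen A: after corrections the count is 270 − 4 + 3 = 269 growth lines.
A: Mean rate = 127.6 mm / 269 years ≈ 0.474 mm/yr.
For B, 0.474 mm/year × 108 years = 51.2 mm.

51.2 mm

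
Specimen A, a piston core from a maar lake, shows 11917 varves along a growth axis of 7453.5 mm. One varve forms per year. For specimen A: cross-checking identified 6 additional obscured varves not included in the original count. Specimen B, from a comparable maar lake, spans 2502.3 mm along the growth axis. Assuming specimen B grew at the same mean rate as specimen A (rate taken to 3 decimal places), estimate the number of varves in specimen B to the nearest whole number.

Specimen A: correcting the raw count gives 11917 + 6 = 11923 true varves.
A: 7453.5 mm over 11923 years gives 7453.5 / 11923 ≈ 0.625 mm/yr.
For B, 2502.3 / 0.625 = 4003.68 years ≈ 4004 varves.

4004 varves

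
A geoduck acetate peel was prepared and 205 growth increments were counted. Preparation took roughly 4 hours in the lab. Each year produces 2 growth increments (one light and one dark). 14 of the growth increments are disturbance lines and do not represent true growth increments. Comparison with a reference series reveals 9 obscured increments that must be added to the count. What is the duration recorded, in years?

Correcting the raw count gives 205 − 14 + 9 = 200 true growth increments.
With 2 growth increments per year, 200 / 2 = 100 years.

100 yr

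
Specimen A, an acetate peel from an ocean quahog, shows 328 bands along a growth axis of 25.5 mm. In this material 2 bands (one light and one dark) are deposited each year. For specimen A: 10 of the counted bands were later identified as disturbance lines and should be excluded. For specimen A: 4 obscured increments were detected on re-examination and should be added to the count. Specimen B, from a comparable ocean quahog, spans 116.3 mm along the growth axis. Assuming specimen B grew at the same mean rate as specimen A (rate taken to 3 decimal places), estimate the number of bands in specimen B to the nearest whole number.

1472 bands

Specimen A: adjusted count: 328 − 10 + 4 = 322 bands.
Specimen A: 322 bands at 2 per year is 322 / 2 = 161 years.
A: Mean rate = 25.5 mm / 161 years ≈ 0.158 mm/yr.
B spans 116.3 / 0.158 = 736.08 years; at 2 bands per year that is 736.08 × 2 ≈ 1472 bands.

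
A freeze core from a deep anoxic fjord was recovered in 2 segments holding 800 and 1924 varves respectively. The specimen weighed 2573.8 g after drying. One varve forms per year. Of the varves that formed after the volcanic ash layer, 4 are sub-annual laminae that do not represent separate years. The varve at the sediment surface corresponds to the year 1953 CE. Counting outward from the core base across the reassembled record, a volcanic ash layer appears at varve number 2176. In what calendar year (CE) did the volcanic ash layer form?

1409 CE

Total varves = 800 + 1924 = 2724.
The volcanic ash layer sits at varve 2176 from the core base, so 2724 − 2176 = 548 varves formed after it.
548 − 4 false = 544 true varves after the volcanic ash layer.
1953 − 544 = 1409 CE.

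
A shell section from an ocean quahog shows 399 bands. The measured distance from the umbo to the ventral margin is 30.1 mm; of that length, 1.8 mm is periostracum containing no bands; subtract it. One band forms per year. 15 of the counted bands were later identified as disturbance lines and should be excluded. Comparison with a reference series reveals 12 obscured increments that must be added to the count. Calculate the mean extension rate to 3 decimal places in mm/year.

Adjusted count: 399 − 15 + 12 = 396 bands.
The growth record spans 30.1 − 1.8 = 28.3 mm.
28.3 mm over 396 years gives 28.3 / 396 ≈ 0.071 mm/year.

0.071 mm/year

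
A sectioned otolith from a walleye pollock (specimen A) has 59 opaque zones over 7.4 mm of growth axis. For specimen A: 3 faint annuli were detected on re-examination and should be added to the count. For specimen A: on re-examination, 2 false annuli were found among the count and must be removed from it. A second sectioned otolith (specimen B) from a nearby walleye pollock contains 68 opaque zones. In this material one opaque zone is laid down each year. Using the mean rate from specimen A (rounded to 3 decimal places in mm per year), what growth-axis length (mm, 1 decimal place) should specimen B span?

8.4 mm

Specimen A: correcting the raw count gives 59 − 2 + 3 = 60 true opaque zones.
A: 7.4 mm over 60 years gives 7.4 / 60 ≈ 0.123 mm/year.
For B, 0.123 mm/year × 68 years = 8.4 mm.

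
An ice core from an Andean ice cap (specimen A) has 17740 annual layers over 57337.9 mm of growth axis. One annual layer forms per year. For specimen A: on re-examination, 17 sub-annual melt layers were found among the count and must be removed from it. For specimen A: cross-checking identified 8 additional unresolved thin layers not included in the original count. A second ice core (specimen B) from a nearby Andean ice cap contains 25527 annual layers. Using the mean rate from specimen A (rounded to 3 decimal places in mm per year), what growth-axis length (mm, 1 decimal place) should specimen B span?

Specimen A: after corrections the count is 17740 − 17 + 8 = 17731 annual layers.
A: Mean rate = 57337.9 mm / 17731 years ≈ 3.234 mm/yr.
Length of B = 3.234 × 25527 = 82554.3 mm.

82554.3 mm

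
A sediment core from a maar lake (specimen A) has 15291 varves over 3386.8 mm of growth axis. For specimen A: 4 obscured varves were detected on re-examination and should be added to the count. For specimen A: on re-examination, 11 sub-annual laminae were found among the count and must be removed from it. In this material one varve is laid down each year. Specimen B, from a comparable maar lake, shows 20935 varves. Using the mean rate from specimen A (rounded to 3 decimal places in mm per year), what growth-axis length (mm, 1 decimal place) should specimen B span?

4647.6 mm

Specimen A: true varve count = 15291 − 11 + 4 = 15284.
A: 3386.8 mm over 15284 years gives 3386.8 / 15284 ≈ 0.222 mm/yr.
B's length ≈ 0.222 × 20935 = 4647.6 mm.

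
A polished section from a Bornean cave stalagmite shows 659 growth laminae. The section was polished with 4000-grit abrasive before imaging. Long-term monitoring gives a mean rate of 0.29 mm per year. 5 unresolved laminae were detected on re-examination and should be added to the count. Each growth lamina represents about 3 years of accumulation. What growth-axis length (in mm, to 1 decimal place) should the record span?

577.7 mm

After corrections the count is 659 + 5 = 664 growth laminae.
664 growth laminae at 3 years each span 664 × 3 = 1992 years.
Predicted length = 0.29 mm/year × 1992 years = 577.7 mm.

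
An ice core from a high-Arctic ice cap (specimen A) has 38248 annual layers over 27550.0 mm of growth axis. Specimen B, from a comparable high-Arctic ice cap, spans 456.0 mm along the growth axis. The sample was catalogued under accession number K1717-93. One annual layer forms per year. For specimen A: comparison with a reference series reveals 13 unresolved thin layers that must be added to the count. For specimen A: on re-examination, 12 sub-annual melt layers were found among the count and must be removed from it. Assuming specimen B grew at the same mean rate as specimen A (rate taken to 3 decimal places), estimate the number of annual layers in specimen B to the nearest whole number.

633 annual layers

Specimen A: correcting the raw count gives 38248 − 12 + 13 = 38249 true annual layers.
A: Mean rate = 27550.0 mm / 38249 years ≈ 0.720 mm/year.
B spans 456.0 / 0.720 = 633.33 years ≈ 633 annual layers.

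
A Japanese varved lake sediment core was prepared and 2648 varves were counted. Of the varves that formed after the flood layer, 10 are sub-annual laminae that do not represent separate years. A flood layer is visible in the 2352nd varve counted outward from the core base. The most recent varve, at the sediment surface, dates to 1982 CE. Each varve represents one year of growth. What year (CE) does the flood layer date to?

1696 CE

Between varve 2352 and the sediment surface there are 2648 − 2352 = 296 varves.
Removing the 10 false varves leaves 296 − 10 = 286 true varves beyond the flood layer.
1982 − 286 = 1696 CE.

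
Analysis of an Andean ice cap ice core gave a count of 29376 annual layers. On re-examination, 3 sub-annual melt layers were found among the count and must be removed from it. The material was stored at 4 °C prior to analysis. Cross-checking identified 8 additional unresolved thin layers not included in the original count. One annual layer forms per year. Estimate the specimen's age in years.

29381 years

Adjusted count: 29376 − 3 + 8 = 29381 annual layers.
One annual layer per year makes the duration 29381 years.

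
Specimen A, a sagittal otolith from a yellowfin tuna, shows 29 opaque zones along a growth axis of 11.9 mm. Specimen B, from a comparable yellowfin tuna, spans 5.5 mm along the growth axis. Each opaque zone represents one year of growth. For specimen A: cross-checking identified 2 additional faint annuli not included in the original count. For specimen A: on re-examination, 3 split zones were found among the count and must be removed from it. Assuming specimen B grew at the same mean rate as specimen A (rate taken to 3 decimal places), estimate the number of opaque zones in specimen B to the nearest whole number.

Specimen A: adjusted count: 29 − 3 + 2 = 28 opaque zones.
A: Mean rate = 11.9 mm / 28 years ≈ 0.425 mm/yr.
For B, 5.5 / 0.425 = 12.94 years ≈ 13 opaque zones.

13 opaque zones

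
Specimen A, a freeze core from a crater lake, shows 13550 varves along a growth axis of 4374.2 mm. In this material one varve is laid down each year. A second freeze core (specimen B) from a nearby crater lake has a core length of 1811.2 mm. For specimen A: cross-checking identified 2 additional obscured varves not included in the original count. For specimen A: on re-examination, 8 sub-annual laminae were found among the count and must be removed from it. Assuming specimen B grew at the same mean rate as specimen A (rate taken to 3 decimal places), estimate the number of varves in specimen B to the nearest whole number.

Specimen A: true varve count = 13550 − 8 + 2 = 13544.
A: Extension rate ≈ 4374.2 / 13544 = 0.323 mm per year.
For B, 1811.2 / 0.323 = 5607.43 years ≈ 5607 varves.

5607 varves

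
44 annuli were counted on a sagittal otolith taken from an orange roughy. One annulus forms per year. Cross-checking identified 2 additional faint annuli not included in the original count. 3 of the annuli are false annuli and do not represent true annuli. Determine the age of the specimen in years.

True annulus count = 44 − 3 + 2 = 43.
One annulus per year makes the duration 43 years.

43 years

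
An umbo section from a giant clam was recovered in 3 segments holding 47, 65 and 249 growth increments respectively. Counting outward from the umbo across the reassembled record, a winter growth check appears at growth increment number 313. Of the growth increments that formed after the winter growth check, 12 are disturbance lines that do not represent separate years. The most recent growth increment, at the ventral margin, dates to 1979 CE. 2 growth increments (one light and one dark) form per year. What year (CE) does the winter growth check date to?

Total growth increments = 47 + 65 + 249 = 361.
Between growth increment 313 and the ventral margin there are 361 − 313 = 48 growth increments.
Removing the 12 false growth increments leaves 48 − 12 = 36 true growth increments beyond the winter growth check.
With 2 growth increments per year, 36 / 2 = 18 years.
1979 − 18 = 1961 CE.

1961 CE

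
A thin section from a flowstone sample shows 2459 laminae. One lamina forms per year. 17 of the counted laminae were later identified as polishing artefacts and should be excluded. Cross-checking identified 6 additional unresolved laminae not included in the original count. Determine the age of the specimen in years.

2448 years

True lamina count = 2459 − 17 + 6 = 2448.
With a one-to-one lamina periodicity this is 2448 years.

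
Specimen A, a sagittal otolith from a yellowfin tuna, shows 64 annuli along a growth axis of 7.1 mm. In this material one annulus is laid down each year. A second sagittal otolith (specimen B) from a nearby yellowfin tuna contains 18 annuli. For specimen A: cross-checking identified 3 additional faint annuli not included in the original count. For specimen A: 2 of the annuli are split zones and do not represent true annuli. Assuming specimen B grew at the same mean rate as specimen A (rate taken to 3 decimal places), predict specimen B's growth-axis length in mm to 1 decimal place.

2.0 mm

Specimen A: true annulus count = 64 − 2 + 3 = 65.
A: Extension rate ≈ 7.1 / 65 = 0.109 mm/year.
Length of B = 0.109 × 18 = 2.0 mm.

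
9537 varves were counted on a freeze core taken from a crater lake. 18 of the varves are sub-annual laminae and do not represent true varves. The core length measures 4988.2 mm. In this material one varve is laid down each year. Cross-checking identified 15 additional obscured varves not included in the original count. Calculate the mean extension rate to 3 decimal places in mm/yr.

True varve count = 9537 − 18 + 15 = 9534.
4988.2 mm over 9534 years gives 4988.2 / 9534 ≈ 0.523 mm/yr.

0.523 mm/yr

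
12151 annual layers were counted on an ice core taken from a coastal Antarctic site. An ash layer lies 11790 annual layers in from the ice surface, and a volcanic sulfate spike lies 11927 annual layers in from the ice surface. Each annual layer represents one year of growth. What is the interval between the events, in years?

The two markers are separated by 11927 − 11790 = 137 annual layers.
That is 137 years at one annual layer per year.

137 years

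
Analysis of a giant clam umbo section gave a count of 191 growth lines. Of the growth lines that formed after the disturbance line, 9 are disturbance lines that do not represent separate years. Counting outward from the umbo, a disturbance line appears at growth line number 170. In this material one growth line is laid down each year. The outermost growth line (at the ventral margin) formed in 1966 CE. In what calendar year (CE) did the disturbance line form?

1954 CE

Between growth line 170 and the ventral margin there are 191 − 170 = 21 growth lines.
Removing the 9 false growth lines leaves 21 − 9 = 12 true growth lines beyond the disturbance line.
The growth line at the ventral margin is 1966 CE, so the disturbance line dates to 1966 − 12 = 1954 CE.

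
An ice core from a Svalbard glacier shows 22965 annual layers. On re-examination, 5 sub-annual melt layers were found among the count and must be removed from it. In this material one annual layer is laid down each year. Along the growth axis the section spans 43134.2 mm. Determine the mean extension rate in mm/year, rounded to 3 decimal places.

1.879 mm/year

Adjusted count: 22965 − 5 = 22960 annual layers.
Mean rate = 43134.2 mm / 22960 years ≈ 1.879 mm/year.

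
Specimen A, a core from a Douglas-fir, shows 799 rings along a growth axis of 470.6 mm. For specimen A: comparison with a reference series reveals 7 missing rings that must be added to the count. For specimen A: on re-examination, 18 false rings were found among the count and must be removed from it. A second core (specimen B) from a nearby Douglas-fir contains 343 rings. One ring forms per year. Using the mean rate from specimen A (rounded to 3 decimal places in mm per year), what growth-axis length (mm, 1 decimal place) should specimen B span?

Specimen A: after corrections the count is 799 − 18 + 7 = 788 rings.
A: 470.6 mm over 788 years gives 470.6 / 788 ≈ 0.597 mm per year.
Length of B = 0.597 × 343 = 204.8 mm.

204.8 mm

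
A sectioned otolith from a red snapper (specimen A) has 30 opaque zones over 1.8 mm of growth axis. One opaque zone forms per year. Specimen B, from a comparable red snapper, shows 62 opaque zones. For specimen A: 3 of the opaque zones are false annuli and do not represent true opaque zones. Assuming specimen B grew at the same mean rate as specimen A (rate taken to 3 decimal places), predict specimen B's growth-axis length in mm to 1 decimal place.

4.2 mm

Specimen A: adjusted count: 30 − 3 = 27 opaque zones.
A: Mean rate = 1.8 mm / 27 years ≈ 0.067 mm/yr.
For B, 0.067 mm/year × 62 years = 4.2 mm.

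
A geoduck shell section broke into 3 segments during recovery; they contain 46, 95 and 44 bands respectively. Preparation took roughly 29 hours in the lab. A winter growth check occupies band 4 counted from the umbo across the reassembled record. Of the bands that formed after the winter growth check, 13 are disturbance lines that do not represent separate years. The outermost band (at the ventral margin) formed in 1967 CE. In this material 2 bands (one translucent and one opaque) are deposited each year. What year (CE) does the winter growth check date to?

Total bands = 46 + 95 + 44 = 185.
185 − 4 = 181 bands lie beyond the winter growth check toward the ventral margin.
Excluding 13 false bands: 181 − 13 = 168.
Dividing by 2 bands per year: 168 / 2 = 84 years.
Counting back 84 years from 1967 CE places the winter growth check in 1967 − 84 = 1883 CE.

1883 CE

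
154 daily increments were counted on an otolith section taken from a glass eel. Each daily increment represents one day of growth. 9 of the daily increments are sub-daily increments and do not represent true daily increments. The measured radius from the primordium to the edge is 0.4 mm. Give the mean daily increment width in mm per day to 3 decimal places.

Correcting the raw count gives 154 − 9 = 145 true daily increments.
Extension rate ≈ 0.4 / 145 = 0.003 mm per day.

0.003 mm per day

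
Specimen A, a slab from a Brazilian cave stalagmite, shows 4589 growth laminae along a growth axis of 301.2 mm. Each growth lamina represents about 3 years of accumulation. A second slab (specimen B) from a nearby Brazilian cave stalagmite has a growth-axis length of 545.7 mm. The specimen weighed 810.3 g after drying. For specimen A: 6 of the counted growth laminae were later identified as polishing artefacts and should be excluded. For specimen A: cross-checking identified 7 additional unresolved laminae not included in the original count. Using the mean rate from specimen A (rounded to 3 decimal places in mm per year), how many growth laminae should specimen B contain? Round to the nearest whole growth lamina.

Specimen A: adjusted count: 4589 − 6 + 7 = 4590 growth laminae.
Specimen A: multiplying by 3 years per growth lamina: 4590 × 3 = 13770 years.
A: 301.2 mm over 13770 years gives 301.2 / 13770 ≈ 0.022 mm per year.
For B, 545.7 / 0.022 = 24804.55 years; at 3 years per growth lamina that is 24804.55 / 3 ≈ 8268 growth laminae.

8268 growth laminae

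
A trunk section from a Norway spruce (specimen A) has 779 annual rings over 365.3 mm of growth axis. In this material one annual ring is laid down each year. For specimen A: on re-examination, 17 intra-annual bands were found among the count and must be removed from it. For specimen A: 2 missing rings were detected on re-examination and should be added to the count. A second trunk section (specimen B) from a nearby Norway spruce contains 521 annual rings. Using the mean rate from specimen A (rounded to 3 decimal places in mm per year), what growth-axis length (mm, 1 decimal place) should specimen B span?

Specimen A: after corrections the count is 779 − 17 + 2 = 764 annual rings.
A: Extension rate ≈ 365.3 / 764 = 0.478 mm per year.
Length of B = 0.478 × 521 = 249.0 mm.

249.0 mm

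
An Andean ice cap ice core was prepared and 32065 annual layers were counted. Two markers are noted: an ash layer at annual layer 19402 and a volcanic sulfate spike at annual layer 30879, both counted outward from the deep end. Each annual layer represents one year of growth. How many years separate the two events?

11477 yr

The two markers are separated by 30879 − 19402 = 11477 annual layers.
One annual layer per year makes the interval 11477 years.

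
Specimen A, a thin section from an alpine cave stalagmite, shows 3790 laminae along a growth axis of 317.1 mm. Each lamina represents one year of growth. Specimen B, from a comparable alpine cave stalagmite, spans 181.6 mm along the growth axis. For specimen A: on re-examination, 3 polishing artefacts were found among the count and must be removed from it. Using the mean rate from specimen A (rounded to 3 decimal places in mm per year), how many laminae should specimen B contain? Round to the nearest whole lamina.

2162 laminae

Specimen A: adjusted count: 3790 − 3 = 3787 laminae.
A: 317.1 mm over 3787 years gives 317.1 / 3787 ≈ 0.084 mm/yr.
B spans 181.6 / 0.084 = 2161.90 years ≈ 2162 laminae.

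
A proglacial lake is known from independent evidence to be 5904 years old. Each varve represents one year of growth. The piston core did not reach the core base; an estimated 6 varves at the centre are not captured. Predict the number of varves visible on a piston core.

One varve per year gives 5904 varves over 5904 years.
Less the 6 uncaptured varves: 5904 − 6 = 5898.

5898 varves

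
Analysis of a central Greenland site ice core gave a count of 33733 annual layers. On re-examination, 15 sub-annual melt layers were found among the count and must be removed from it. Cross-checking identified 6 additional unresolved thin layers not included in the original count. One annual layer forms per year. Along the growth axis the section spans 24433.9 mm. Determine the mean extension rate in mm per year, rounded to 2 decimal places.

True annual layer count = 33733 − 15 + 6 = 33724.
Extension rate ≈ 24433.9 / 33724 = 0.72 mm per year.

0.72 mm per year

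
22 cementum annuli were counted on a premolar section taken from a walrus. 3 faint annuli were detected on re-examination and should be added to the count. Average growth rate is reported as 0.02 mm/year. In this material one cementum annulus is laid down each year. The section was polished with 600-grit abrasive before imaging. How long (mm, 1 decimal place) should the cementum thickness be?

0.5 mm

True cementum annulus count = 22 + 3 = 25.
Length ≈ 0.02 × 25 = 0.5 mm.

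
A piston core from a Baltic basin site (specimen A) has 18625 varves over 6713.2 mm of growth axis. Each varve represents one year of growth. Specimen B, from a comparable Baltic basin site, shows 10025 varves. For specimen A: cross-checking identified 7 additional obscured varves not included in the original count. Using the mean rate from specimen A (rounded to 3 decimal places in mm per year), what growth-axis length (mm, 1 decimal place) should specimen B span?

3609.0 mm

Specimen A: true varve count = 18625 + 7 = 18632.
A: Mean rate = 6713.2 mm / 18632 years ≈ 0.360 mm per year.
For B, 0.360 mm/year × 10025 years = 3609.0 mm.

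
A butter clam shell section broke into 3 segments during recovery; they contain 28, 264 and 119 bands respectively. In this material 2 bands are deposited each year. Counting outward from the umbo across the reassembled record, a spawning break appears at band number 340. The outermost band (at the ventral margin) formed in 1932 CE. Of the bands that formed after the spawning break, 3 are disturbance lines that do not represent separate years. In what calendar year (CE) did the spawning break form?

Total bands = 28 + 264 + 119 = 411.
411 − 340 = 71 bands lie beyond the spawning break toward the ventral margin.
Removing the 3 false bands leaves 71 − 3 = 68 true bands beyond the spawning break.
With 2 bands per year, 68 / 2 = 34 years.
Counting back 34 years from 1932 CE places the spawning break in 1932 − 34 = 1898 CE.

1898 CE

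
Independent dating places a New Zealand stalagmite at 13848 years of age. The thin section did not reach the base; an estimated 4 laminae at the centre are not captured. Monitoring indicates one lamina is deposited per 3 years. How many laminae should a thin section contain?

4612 laminae

Expected laminae: 13848 / 3 = 4616.
Less the 4 uncaptured laminae: 4616 − 4 = 4612.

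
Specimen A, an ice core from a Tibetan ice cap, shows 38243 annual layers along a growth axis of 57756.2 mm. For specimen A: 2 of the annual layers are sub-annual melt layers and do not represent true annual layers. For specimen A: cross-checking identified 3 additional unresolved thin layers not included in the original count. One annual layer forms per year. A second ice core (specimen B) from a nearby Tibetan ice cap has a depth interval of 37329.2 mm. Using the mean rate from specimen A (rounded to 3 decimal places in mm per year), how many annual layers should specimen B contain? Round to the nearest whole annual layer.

Specimen A: adjusted count: 38243 − 2 + 3 = 38244 annual layers.
A: Extension rate ≈ 57756.2 / 38244 = 1.510 mm/year.
For B, 37329.2 / 1.510 = 24721.32 years ≈ 24721 annual layers.

24721 annual layers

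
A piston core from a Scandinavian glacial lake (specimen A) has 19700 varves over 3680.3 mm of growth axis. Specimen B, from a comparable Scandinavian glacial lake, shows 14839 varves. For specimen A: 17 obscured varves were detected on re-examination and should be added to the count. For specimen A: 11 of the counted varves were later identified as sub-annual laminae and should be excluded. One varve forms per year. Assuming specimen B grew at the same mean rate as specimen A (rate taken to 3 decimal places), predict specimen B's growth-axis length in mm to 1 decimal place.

2774.9 mm

Specimen A: correcting the raw count gives 19700 − 11 + 17 = 19706 true varves.
A: Mean rate = 3680.3 mm / 19706 years ≈ 0.187 mm per year.
For B, 0.187 mm/year × 14839 years = 2774.9 mm.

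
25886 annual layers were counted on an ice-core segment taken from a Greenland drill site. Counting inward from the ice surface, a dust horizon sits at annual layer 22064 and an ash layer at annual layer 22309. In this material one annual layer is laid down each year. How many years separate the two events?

The two markers are separated by 22309 − 22064 = 245 annual layers.
One annual layer per year makes the interval 245 years.

245 years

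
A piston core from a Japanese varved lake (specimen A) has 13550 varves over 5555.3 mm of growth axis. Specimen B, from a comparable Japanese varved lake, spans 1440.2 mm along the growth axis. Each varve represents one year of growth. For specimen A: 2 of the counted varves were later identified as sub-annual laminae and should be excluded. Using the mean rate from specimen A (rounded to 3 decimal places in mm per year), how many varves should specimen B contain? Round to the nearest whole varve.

Specimen A: after corrections the count is 13550 − 2 = 13548 varves.
A: Mean rate = 5555.3 mm / 13548 years ≈ 0.410 mm/year.
B spans 1440.2 / 0.410 = 3512.68 years ≈ 3513 varves.

3513 varves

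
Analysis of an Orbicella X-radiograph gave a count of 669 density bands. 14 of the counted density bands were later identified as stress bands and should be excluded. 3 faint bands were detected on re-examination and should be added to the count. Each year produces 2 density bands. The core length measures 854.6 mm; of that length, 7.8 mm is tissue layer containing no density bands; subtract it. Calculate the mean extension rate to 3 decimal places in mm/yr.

Correcting the raw count gives 669 − 14 + 3 = 658 true density bands.
Dividing by 2 density bands per year: 658 / 2 = 329 years.
Removing the 7.8 mm offcut leaves 854.6 − 7.8 = 846.8 mm.
Mean rate = 846.8 mm / 329 years ≈ 2.574 mm/yr.

2.574 mm/yr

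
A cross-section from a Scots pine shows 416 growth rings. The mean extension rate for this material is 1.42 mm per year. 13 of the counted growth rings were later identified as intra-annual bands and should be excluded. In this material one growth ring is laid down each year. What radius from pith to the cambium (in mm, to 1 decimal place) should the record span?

Adjusted count: 416 − 13 = 403 growth rings.
Length ≈ 1.42 × 403 = 572.3 mm.

572.3 mm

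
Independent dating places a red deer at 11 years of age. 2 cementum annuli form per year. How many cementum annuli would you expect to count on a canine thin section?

Expected cementum annuli: 11 × 2 = 22.
So 22 cementum annuli should be present.

22 cementum annuli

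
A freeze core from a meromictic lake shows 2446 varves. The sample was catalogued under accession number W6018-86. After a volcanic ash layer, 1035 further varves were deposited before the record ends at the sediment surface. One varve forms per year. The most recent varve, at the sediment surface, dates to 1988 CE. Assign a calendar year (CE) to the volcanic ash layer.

There are 1035 varves younger than the volcanic ash layer.
Counting back 1035 years from 1988 CE places the volcanic ash layer in 1988 − 1035 = 953 CE.

953 CE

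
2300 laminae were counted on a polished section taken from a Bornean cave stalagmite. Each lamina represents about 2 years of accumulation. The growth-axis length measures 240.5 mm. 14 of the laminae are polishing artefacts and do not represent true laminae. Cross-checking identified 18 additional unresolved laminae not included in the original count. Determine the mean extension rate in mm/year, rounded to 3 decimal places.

Adjusted count: 2300 − 14 + 18 = 2304 laminae.
2304 laminae at 2 years each span 2304 × 2 = 4608 years.
Mean rate = 240.5 mm / 4608 years ≈ 0.052 mm/year.

0.052 mm/year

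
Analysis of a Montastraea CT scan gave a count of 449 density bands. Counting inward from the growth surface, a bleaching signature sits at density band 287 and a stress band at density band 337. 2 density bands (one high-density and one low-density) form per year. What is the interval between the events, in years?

The two markers are separated by 337 − 287 = 50 density bands.
Dividing by 2 density bands per year: 50 / 2 = 25 years.

25 years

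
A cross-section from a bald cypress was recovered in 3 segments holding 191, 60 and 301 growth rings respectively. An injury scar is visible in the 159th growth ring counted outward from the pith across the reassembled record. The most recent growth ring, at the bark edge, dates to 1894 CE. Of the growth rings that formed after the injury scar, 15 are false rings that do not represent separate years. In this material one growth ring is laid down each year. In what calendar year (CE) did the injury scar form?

1516 CE

Total growth rings = 191 + 60 + 301 = 552.
552 − 159 = 393 growth rings lie beyond the injury scar toward the bark edge.
Excluding 15 false growth rings: 393 − 15 = 378.
Counting back 378 years from 1894 CE places the injury scar in 1894 − 378 = 1516 CE.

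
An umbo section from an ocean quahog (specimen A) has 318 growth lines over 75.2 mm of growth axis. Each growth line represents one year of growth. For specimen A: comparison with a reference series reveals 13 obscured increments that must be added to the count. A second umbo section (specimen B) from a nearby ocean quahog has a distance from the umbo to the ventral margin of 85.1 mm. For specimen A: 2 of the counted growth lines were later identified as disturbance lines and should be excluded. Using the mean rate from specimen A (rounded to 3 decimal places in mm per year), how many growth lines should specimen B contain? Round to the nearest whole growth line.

372 growth lines

Specimen A: adjusted count: 318 − 2 + 13 = 329 growth lines.
A: Extension rate ≈ 75.2 / 329 = 0.229 mm/year.
B spans 85.1 / 0.229 = 371.62 years ≈ 372 growth lines.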